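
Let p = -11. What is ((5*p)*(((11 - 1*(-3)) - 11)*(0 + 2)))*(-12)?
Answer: 3960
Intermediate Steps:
((5*p)*(((11 - 1*(-3)) - 11)*(0 + 2)))*(-12) = ((5*(-11))*(((11 - 1*(-3)) - 11)*(0 + 2)))*(-12) = -55*((11 + 3) - 11)*2*(-12) = -55*(14 - 11)*2*(-12) = -165*2*(-12) = -55*6*(-12) = -330*(-12) = 3960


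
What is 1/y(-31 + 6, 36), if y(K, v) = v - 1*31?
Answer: ⅕ ≈ 0.20000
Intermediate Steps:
y(K, v) = -31 + v (y(K, v) = v - 31 = -31 + v)
1/y(-31 + 6, 36) = 1/(-31 + 36) = 1/5 = ⅕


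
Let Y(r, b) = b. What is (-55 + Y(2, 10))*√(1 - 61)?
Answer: -90*I*√15 ≈ -348.57*I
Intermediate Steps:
(-55 + Y(2, 10))*√(1 - 61) = (-55 + 10)*√(1 - 61) = -90*I*√15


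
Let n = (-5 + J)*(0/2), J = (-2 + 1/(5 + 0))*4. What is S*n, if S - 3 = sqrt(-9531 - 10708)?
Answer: 0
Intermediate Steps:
J = -36/5 (J = (-2 + 1/5)*4 = -9/5*4 = -36/5 ≈ -7.2000)
S = 3 + I*sqrt(20239) (S = 3 + sqrt(-9531 - 10708) = 3 + sqrt(-20239) = 3 + I*sqrt(20239) ≈ 3.0 + 142.26*I)
n = 0 (n = (-5 - 36/5)*(0/2) = -0/2 = -61/5*0 = 0)
S*n = (3 + I*sqrt(20239))*0 = 0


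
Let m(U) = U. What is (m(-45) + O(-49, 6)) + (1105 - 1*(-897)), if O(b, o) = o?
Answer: 1963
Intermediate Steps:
(m(-45) + O(-49, 6)) + (1105 - 1*(-897)) = (-45 + 6) + (1105 - 1*(-897)) = -39 + (1105 + 897) = -39 + 2002 = 1963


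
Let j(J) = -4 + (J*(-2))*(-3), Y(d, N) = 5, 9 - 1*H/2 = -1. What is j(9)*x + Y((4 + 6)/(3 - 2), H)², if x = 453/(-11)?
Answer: -22375/11 ≈ -2034.1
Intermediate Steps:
H = 20 (H = 18 - 2*(-1) = 18 + 2 = 20)
x = -453/11 (x = 453*(-1/11) = -453/11 ≈ -41.182)
j(J) = -4 + 6*J (j(J) = -4 - 2*J*(-3) = -4 + 6*J)
j(9)*x + Y((4 + 6)/(3 - 2), H)² = (-4 + 6*9)*(-453/11) + 5² = (-4 + 54)*(-453/11) + 25 = 50*(-453/11) + 25 = -22650/11 + 25 = -22375/11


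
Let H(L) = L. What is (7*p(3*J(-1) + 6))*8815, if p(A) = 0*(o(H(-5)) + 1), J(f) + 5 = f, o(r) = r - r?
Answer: 0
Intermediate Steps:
o(r) = 0
J(f) = -5 + f
p(A) = 0 (p(A) = 0*(0 + 1) = 0*1 = 0)
(7*p(3*J(-1) + 6))*8815 = (7*0)*8815 = 0*8815 = 0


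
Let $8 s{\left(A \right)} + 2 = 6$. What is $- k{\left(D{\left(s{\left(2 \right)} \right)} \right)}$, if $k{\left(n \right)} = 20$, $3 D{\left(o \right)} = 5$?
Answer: $-20$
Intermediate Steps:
$s{\left(A \right)} = \frac{1}{2}$ ($s{\left(A \right)} = - \frac{1}{4} + \frac{1}{8} \cdot 6 = - \frac{1}{4} + \frac{3}{4} = \frac{1}{2}$)
$D{\left(o \right)} = \frac{5}{3}$ ($D{\left(o \right)} = \frac{1}{3} \cdot 5 = \frac{5}{3}$)
$- k{\left(D{\left(s{\left(2 \right)} \right)} \right)} = \left(-1\right) 20 = -20$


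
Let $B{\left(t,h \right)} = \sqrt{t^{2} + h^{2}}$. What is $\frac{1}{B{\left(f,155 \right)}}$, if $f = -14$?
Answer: $\frac{\sqrt{24221}}{24221} \approx 0.0064255$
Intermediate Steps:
$B{\left(t,h \right)} = \sqrt{h^{2} + t^{2}}$
$\frac{1}{B{\left(f,155 \right)}} = \frac{1}{\sqrt{155^{2} + \left(-14\right)^{2}}} = \frac{1}{\sqrt{24025 + 196}} = \frac{1}{\sqrt{24221}} = \frac{\sqrt{24221}}{24221}$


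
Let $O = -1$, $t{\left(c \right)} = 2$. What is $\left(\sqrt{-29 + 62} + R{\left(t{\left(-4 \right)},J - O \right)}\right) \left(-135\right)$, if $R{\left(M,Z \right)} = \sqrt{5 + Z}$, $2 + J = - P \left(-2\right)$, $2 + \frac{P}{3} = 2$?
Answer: $-270 - 135 \sqrt{33} \approx -1045.5$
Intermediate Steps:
$P = 0$ ($P = -6 + 3 \cdot 2 = -6 + 6 = 0$)
$J = -2$ ($J = -2 + \left(-1\right) 0 \left(-2\right) = -2 + 0 \left(-2\right) = -2 + 0 = -2$)
$\left(\sqrt{-29 + 62} + R{\left(t{\left(-4 \right)},J - O \right)}\right) \left(-135\right) = \left(\sqrt{-29 + 62} + \sqrt{5 - 1}\right) \left(-135\right) = \left(\sqrt{33} + \sqrt{5 + \left(-2 + 1\right)}\right) \left(-135\right) = \left(\sqrt{33} + \sqrt{5 - 1}\right) \left(-135\right) = \left(\sqrt{33} + \sqrt{4}\right) \left(-135\right) = \left(\sqrt{33} + 2\right) \left(-135\right) = \left(2 + \sqrt{33}\right) \left(-135\right) = -270 - 135 \sqrt{33}$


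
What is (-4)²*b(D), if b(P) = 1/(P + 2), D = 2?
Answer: 4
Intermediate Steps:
b(P) = 1/(2 + P)
(-4)²*b(D) = (-4)²/(2 + 2) = 16/4 = 16*(¼) = 4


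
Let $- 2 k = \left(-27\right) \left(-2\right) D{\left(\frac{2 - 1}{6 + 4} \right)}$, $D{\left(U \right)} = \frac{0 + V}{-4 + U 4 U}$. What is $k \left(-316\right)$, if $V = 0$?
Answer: $0$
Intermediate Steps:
$D{\left(U \right)} = 0$ ($D{\left(U \right)} = \frac{0 + 0}{-4 + U 4 U} = \frac{0}{-4 + 4 U U} = \frac{0}{-4 + 4 U^{2}} = 0$)
$k = 0$ ($k = - \frac{\left(-27\right) \left(-2\right) 0}{2} = - \frac{54 \cdot 0}{2} = \left(- \frac{1}{2}\right) 0 = 0$)
$k \left(-316\right) = 0 \left(-316\right) = 0$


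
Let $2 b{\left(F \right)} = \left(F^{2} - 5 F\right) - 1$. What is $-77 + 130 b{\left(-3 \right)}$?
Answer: $1418$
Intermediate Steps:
$b{\left(F \right)} = - \frac{1}{2} + \frac{F^{2}}{2} - \frac{5 F}{2}$ ($b{\left(F \right)} = \frac{\left(F^{2} - 5 F\right) - 1}{2} = \frac{-1 + F^{2} - 5 F}{2} = - \frac{1}{2} + \frac{F^{2}}{2} - \frac{5 F}{2}$)
$-77 + 130 b{\left(-3 \right)} = -77 + 130 \left(- \frac{1}{2} + \frac{\left(-3\right)^{2}}{2} - - \frac{15}{2}\right) = -77 + 130 \left(- \frac{1}{2} + \frac{1}{2} \cdot 9 + \frac{15}{2}\right) = -77 + 130 \left(- \frac{1}{2} + \frac{9}{2} + \frac{15}{2}\right) = -77 + 130 \cdot \frac{23}{2} = -77 + 1495 = 1418$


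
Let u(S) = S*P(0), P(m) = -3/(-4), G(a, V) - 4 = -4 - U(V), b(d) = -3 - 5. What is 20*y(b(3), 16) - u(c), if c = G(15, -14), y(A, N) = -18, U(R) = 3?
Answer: -1431/4 ≈ -357.75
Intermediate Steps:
b(d) = -8
G(a, V) = -3 (G(a, V) = 4 + (-4 - 1*3) = 4 + (-4 - 3) = 4 - 7 = -3)
c = -3
P(m) = ¾ (P(m) = -3*(-¼) = ¾)
u(S) = 3*S/4 (u(S) = S*(¾) = 3*S/4)
20*y(b(3), 16) - u(c) = 20*(-18) - 3*(-3)/4 = -360 - 1*(-9/4) = -360 + 9/4 = -1431/4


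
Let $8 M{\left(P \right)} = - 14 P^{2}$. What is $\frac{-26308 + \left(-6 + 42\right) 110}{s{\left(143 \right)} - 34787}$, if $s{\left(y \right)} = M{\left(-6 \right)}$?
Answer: $\frac{11174}{17425} \approx 0.64126$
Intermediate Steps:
$M{\left(P \right)} = - \frac{7 P^{2}}{4}$ ($M{\left(P \right)} = \frac{\left(-14\right) P^{2}}{8} = - \frac{7 P^{2}}{4}$)
$s{\left(y \right)} = -63$ ($s{\left(y \right)} = - \frac{7 \left(-6\right)^{2}}{4} = \left(- \frac{7}{4}\right) 36 = -63$)
$\frac{-26308 + \left(-6 + 42\right) 110}{s{\left(143 \right)} - 34787} = \frac{-26308 + \left(-6 + 42\right) 110}{-63 - 34787} = \frac{-26308 + 36 \cdot 110}{-34850} = \left(-26308 + 3960\right) \left(- \frac{1}{34850}\right) = \left(-22348\right) \left(- \frac{1}{34850}\right) = \frac{11174}{17425}$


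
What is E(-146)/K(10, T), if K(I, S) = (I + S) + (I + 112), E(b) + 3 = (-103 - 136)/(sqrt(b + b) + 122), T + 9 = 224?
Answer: (-6*sqrt(73) + 605*I)/(694*(sqrt(73) - 61*I)) ≈ -0.014182 + 0.00077554*I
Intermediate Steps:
T = 215 (T = -9 + 224 = 215)
E(b) = -3 - 239/(122 + sqrt(2)*sqrt(b)) (E(b) = -3 + (-103 - 136)/(sqrt(b + b) + 122) = -3 - 239/(sqrt(2*b) + 122) = -3 - 239/(sqrt(2)*sqrt(b) + 122) = -3 - 239/(122 + sqrt(2)*sqrt(b)))
K(I, S) = 112 + S + 2*I (K(I, S) = (I + S) + (112 + I) = 112 + S + 2*I)
E(-146)/K(10, T) = ((-605 - 3*sqrt(2)*sqrt(-146))/(122 + sqrt(2)*sqrt(-146)))/(112 + 215 + 2*10) = ((-605 - 3*sqrt(2)*I*sqrt(146))/(122 + sqrt(2)*(I*sqrt(146))))/(112 + 215 + 20) = ((-605 - 6*I*sqrt(73))/(122 + 2*I*sqrt(73)))/347 = ((-605 - 6*I*sqrt(73))/(122 + 2*I*sqrt(73)))*(1/347) = (-605 - 6*I*sqrt(73))/(347*(122 + 2*I*sqrt(73)))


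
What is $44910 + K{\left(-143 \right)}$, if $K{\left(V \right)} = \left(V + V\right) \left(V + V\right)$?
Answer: $126706$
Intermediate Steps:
$K{\left(V \right)} = 4 V^{2}$ ($K{\left(V \right)} = 2 V 2 V = 4 V^{2}$)
$44910 + K{\left(-143 \right)} = 44910 + 4 \left(-143\right)^{2} = 44910 + 4 \cdot 20449 = 44910 + 81796 = 126706$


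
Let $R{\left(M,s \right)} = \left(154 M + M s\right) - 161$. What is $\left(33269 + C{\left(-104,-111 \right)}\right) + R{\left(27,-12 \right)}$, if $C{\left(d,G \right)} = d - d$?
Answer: $36942$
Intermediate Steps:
$C{\left(d,G \right)} = 0$
$R{\left(M,s \right)} = -161 + 154 M + M s$
$\left(33269 + C{\left(-104,-111 \right)}\right) + R{\left(27,-12 \right)} = \left(33269 + 0\right) + \left(-161 + 154 \cdot 27 + 27 \left(-12\right)\right) = 33269 - -3673 = 33269 + 3673 = 36942$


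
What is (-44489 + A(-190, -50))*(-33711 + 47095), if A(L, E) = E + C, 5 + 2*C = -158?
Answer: -597200772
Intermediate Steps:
C = -163/2 (C = -5/2 + (½)*(-158) = -5/2 - 79 = -163/2 ≈ -81.500)
A(L, E) = -163/2 + E (A(L, E) = E - 163/2 = -163/2 + E)
(-44489 + A(-190, -50))*(-33711 + 47095) = (-44489 + (-163/2 - 50))*(-33711 + 47095) = (-44489 - 263/2)*13384 = -89241/2*13384 = -597200772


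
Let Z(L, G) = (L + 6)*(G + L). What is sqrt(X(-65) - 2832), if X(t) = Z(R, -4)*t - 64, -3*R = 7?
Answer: I*sqrt(12479)/3 ≈ 37.236*I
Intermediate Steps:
R = -7/3 (R = -1/3*7 = -7/3 ≈ -2.3333)
Z(L, G) = (6 + L)*(G + L)
X(t) = -64 - 209*t/9 (X(t) = ((-7/3)**2 + 6*(-4) + 6*(-7/3) - 4*(-7/3))*t - 64 = (49/9 - 24 - 14 + 28/3)*t - 64 = -209*t/9 - 64 = -64 - 209*t/9)
sqrt(X(-65) - 2832) = sqrt((-64 - 209/9*(-65)) - 2832) = sqrt((-64 + 13585/9) - 2832) = sqrt(13009/9 - 2832) = sqrt(-12479/9) = I*sqrt(12479)/3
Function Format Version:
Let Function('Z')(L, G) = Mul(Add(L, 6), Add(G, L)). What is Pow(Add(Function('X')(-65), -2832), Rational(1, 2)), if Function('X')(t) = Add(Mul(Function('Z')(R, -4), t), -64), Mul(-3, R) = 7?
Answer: Mul(Rational(1, 3), I, Pow(12479, Rational(1, 2))) ≈ Mul(37.236, I)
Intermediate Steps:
R = Rational(-7, 3) (R = Mul(Rational(-1, 3), 7) = Rational(-7, 3) ≈ -2.3333)
Function('Z')(L, G) = Mul(Add(6, L), Add(G, L))
Function('X')(t) = Add(-64, Mul(Rational(-209, 9), t)) (Function('X')(t) = Add(Mul(Add(Pow(Rational(-7, 3), 2), Mul(6, -4), Mul(6, Rational(-7, 3)), Mul(-4, Rational(-7, 3))), t), -64) = Add(Mul(Add(Rational(49, 9), -24, -14, Rational(28, 3)), t), -64) = Add(Mul(Rational(-209, 9), t), -64) = Add(-64, Mul(Rational(-209, 9), t)))
Pow(Add(Function('X')(-65), -2832), Rational(1, 2)) = Pow(Add(Add(-64, Mul(Rational(-209, 9), -65)), -2832), Rational(1, 2)) = Pow(Add(Add(-64, Rational(13585, 9)), -2832), Rational(1, 2)) = Pow(Add(Rational(13009, 9), -2832), Rational(1, 2)) = Pow(Rational(-12479, 9), Rational(1, 2)) = Mul(Rational(1, 3), I, Pow(12479, Rational(1, 2)))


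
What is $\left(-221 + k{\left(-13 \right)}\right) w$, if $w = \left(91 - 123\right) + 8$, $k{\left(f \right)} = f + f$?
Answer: $5928$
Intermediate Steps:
$k{\left(f \right)} = 2 f$
$w = -24$ ($w = -32 + 8 = -24$)
$\left(-221 + k{\left(-13 \right)}\right) w = \left(-221 + 2 \left(-13\right)\right) \left(-24\right) = \left(-221 - 26\right) \left(-24\right) = \left(-247\right) \left(-24\right) = 5928$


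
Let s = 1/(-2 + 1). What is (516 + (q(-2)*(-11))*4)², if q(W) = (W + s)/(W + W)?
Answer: 233289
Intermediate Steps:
s = -1 (s = 1/(-1) = -1)
q(W) = (-1 + W)/(2*W) (q(W) = (W - 1)/(W + W) = (-1 + W)/((2*W)) = (-1 + W)*(1/(2*W)) = (-1 + W)/(2*W))
(516 + (q(-2)*(-11))*4)² = (516 + (((½)*(-1 - 2)/(-2))*(-11))*4)² = (516 + (((½)*(-½)*(-3))*(-11))*4)² = (516 + ((¾)*(-11))*4)² = (516 - 33/4*4)² = (516 - 33)² = 483² = 233289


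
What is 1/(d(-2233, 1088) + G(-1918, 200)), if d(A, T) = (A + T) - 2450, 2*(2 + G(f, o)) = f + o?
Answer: -1/4456 ≈ -0.00022442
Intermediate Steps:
G(f, o) = -2 + f/2 + o/2 (G(f, o) = -2 + (f + o)/2 = -2 + (f/2 + o/2) = -2 + f/2 + o/2)
d(A, T) = -2450 + A + T
1/(d(-2233, 1088) + G(-1918, 200)) = 1/((-2450 - 2233 + 1088) + (-2 + (½)*(-1918) + (½)*200)) = 1/(-3595 + (-2 - 959 + 100)) = 1/(-3595 - 861) = 1/(-4456) = -1/4456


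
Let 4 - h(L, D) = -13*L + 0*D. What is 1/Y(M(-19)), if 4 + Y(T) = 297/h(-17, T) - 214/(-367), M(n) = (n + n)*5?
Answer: -79639/381117 ≈ -0.20896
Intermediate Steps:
h(L, D) = 4 + 13*L (h(L, D) = 4 - (-13*L + 0*D) = 4 - (-13*L + 0) = 4 - (-13)*L = 4 + 13*L)
M(n) = 10*n (M(n) = (2*n)*5 = 10*n)
Y(T) = -381117/79639 (Y(T) = -4 + (297/(4 + 13*(-17)) - 214/(-367)) = -4 + (297/(4 - 221) - 214*(-1/367)) = -4 + (297/(-217) + 214/367) = -4 + (297*(-1/217) + 214/367) = -4 + (-297/217 + 214/367) = -4 - 62561/79639 = -381117/79639)
1/Y(M(-19)) = 1/(-381117/79639) = -79639/381117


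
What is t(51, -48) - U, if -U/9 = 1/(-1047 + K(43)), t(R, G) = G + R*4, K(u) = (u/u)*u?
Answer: 156615/1004 ≈ 155.99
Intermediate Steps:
K(u) = u (K(u) = 1*u = u)
t(R, G) = G + 4*R
U = 9/1004 (U = -9/(-1047 + 43) = -9/(-1004) = -9*(-1/1004) = 9/1004 ≈ 0.0089641)
t(51, -48) - U = (-48 + 4*51) - 1*9/1004 = (-48 + 204) - 9/1004 = 156 - 9/1004 = 156615/1004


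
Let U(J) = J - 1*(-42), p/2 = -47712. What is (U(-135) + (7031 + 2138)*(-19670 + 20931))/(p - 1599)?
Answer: -11562016/97023 ≈ -119.17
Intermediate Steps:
p = -95424 (p = 2*(-47712) = -95424)
U(J) = 42 + J (U(J) = J + 42 = 42 + J)
(U(-135) + (7031 + 2138)*(-19670 + 20931))/(p - 1599) = ((42 - 135) + (7031 + 2138)*(-19670 + 20931))/(-95424 - 1599) = (-93 + 9169*1261)/(-97023) = (-93 + 11562109)*(-1/97023) = 11562016*(-1/97023) = -11562016/97023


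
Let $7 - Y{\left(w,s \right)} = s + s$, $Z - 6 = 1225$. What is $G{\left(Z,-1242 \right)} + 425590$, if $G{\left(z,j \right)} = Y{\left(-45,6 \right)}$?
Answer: $425585$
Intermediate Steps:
$Z = 1231$ ($Z = 6 + 1225 = 1231$)
$Y{\left(w,s \right)} = 7 - 2 s$ ($Y{\left(w,s \right)} = 7 - \left(s + s\right) = 7 - 2 s$)
$G{\left(z,j \right)} = -5$ ($G{\left(z,j \right)} = 7 - 12 = -5$)
$G{\left(Z,-1242 \right)} + 425590 = -5 + 425590 = 425585$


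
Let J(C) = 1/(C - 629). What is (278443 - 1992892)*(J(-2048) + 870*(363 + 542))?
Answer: -3613605790027101/2677 ≈ -1.3499e+12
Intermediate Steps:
J(C) = 1/(-629 + C)
(278443 - 1992892)*(J(-2048) + 870*(363 + 542)) = (278443 - 1992892)*(1/(-629 - 2048) + 870*(363 + 542)) = -1714449*(1/(-2677) + 870*905) = -1714449*(-1/2677 + 787350) = -1714449*2107735949/2677 = -3613605790027101/2677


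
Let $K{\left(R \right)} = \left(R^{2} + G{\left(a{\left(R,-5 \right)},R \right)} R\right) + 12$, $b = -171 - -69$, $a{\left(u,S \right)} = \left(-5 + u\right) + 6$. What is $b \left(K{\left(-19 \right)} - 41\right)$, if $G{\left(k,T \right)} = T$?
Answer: $-70686$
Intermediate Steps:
$a{\left(u,S \right)} = 1 + u$
$b = -102$ ($b = -171 + 69 = -102$)
$K{\left(R \right)} = 12 + 2 R^{2}$ ($K{\left(R \right)} = \left(R^{2} + R R\right) + 12 = \left(R^{2} + R^{2}\right) + 12 = 2 R^{2} + 12 = 12 + 2 R^{2}$)
$b \left(K{\left(-19 \right)} - 41\right) = - 102 \left(\left(12 + 2 \left(-19\right)^{2}\right) - 41\right) = - 102 \left(\left(12 + 2 \cdot 361\right) - 41\right) = - 102 \left(\left(12 + 722\right) - 41\right) = - 102 \left(734 - 41\right) = \left(-102\right) 693 = -70686$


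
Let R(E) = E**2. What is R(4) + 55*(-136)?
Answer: -7464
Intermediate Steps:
R(4) + 55*(-136) = 4**2 + 55*(-136) = 16 - 7480 = -7464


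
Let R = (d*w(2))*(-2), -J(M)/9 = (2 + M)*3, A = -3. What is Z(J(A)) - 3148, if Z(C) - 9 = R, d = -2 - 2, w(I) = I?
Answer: -3123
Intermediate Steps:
J(M) = -54 - 27*M (J(M) = -9*(2 + M)*3 = -9*(6 + 3*M) = -54 - 27*M)
d = -4
R = 16 (R = -4*2*(-2) = -8*(-2) = 16)
Z(C) = 25 (Z(C) = 9 + 16 = 25)
Z(J(A)) - 3148 = 25 - 3148 = -3123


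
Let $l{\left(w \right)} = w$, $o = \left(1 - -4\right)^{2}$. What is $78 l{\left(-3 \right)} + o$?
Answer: $-209$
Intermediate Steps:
$o = 25$ ($o = \left(1 + 4\right)^{2} = 5^{2} = 25$)
$78 l{\left(-3 \right)} + o = 78 \left(-3\right) + 25 = -234 + 25 = -209$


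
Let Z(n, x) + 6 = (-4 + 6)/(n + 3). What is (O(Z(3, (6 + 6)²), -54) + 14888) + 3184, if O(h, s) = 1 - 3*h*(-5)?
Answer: 17988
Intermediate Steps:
Z(n, x) = -6 + 2/(3 + n) (Z(n, x) = -6 + (-4 + 6)/(n + 3) = -6 + 2/(3 + n))
O(h, s) = 1 + 15*h (O(h, s) = 1 - (-15)*h = 1 + 15*h)
(O(Z(3, (6 + 6)²), -54) + 14888) + 3184 = ((1 + 15*(2*(-8 - 3*3)/(3 + 3))) + 14888) + 3184 = ((1 + 15*(2*(-8 - 9)/6)) + 14888) + 3184 = ((1 + 15*(2*(⅙)*(-17))) + 14888) + 3184 = ((1 + 15*(-17/3)) + 14888) + 3184 = ((1 - 85) + 14888) + 3184 = (-84 + 14888) + 3184 = 14804 + 3184 = 17988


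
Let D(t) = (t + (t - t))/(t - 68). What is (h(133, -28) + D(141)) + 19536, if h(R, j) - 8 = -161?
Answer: 1415100/73 ≈ 19385.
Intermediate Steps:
h(R, j) = -153 (h(R, j) = 8 - 161 = -153)
D(t) = t/(-68 + t) (D(t) = (t + 0)/(-68 + t) = t/(-68 + t))
(h(133, -28) + D(141)) + 19536 = (-153 + 141/(-68 + 141)) + 19536 = (-153 + 141/73) + 19536 = -11028/73 + 19536 = 1415100/73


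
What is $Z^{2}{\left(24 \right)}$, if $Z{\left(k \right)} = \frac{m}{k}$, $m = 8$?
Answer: $\frac{1}{9} \approx 0.11111$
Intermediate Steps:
$Z{\left(k \right)} = \frac{8}{k}$
$Z^{2}{\left(24 \right)} = \left(\frac{8}{24}\right)^{2} = \left(8 \cdot \frac{1}{24}\right)^{2} = \left(\frac{1}{3}\right)^{2} = \frac{1}{9}$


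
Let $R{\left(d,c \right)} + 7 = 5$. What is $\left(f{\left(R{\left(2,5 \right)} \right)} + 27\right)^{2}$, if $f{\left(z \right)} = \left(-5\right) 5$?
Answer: $4$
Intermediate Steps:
$R{\left(d,c \right)} = -2$ ($R{\left(d,c \right)} = -7 + 5 = -2$)
$f{\left(z \right)} = -25$
$\left(f{\left(R{\left(2,5 \right)} \right)} + 27\right)^{2} = \left(-25 + 27\right)^{2} = 2^{2} = 4$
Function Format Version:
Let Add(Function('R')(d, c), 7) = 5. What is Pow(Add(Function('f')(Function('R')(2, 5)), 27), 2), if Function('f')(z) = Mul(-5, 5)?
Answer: 4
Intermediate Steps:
Function('R')(d, c) = -2 (Function('R')(d, c) = Add(-7, 5) = -2)
Function('f')(z) = -25
Pow(Add(Function('f')(Function('R')(2, 5)), 27), 2) = Pow(Add(-25, 27), 2) = Pow(2, 2) = 4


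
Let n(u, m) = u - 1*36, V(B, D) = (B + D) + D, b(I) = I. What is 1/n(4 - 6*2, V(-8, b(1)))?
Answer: -1/44 ≈ -0.022727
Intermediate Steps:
V(B, D) = B + 2*D
n(u, m) = -36 + u (n(u, m) = u - 36 = -36 + u)
1/n(4 - 6*2, V(-8, b(1))) = 1/(-36 + (4 - 6*2)) = 1/(-36 + (4 - 12)) = 1/(-36 - 8) = 1/(-44) = -1/44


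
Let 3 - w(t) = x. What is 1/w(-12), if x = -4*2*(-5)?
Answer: -1/37 ≈ -0.027027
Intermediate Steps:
x = 40 (x = -8*(-5) = 40)
w(t) = -37 (w(t) = 3 - 1*40 = 3 - 40 = -37)
1/w(-12) = 1/(-37) = -1/37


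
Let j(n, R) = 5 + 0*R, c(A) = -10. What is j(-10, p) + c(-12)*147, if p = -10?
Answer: -1465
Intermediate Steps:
j(n, R) = 5 (j(n, R) = 5 + 0 = 5)
j(-10, p) + c(-12)*147 = 5 - 10*147 = 5 - 1470 = -1465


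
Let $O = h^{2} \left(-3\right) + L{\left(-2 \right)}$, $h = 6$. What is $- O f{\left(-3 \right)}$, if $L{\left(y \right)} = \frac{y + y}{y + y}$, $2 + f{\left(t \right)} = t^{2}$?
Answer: $749$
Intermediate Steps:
$f{\left(t \right)} = -2 + t^{2}$
$L{\left(y \right)} = 1$ ($L{\left(y \right)} = \frac{2 y}{2 y} = 2 y \frac{1}{2 y} = 1$)
$O = -107$ ($O = 6^{2} \left(-3\right) + 1 = 36 \left(-3\right) + 1 = -108 + 1 = -107$)
$- O f{\left(-3 \right)} = - \left(-107\right) \left(-2 + \left(-3\right)^{2}\right) = - \left(-107\right) \left(-2 + 9\right) = - \left(-107\right) 7 = \left(-1\right) \left(-749\right) = 749$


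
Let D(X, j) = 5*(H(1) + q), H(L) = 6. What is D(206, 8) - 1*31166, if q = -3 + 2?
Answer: -31141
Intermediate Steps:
q = -1
D(X, j) = 25 (D(X, j) = 5*(6 - 1) = 5*5 = 25)
D(206, 8) - 1*31166 = 25 - 1*31166 = 25 - 31166 = -31141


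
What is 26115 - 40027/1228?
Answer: 32029193/1228 ≈ 26082.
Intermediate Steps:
26115 - 40027/1228 = 32029193/1228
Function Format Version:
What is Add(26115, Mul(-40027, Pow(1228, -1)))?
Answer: Rational(32029193, 1228) ≈ 26082.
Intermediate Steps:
Add(26115, Mul(-40027, Pow(1228, -1))) = Add(26115, Mul(-40027, Rational(1, 1228))) = Add(26115, Rational(-40027, 1228)) = Rational(32029193, 1228)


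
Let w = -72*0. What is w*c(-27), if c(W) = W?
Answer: 0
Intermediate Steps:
w = 0
w*c(-27) = 0*(-27) = 0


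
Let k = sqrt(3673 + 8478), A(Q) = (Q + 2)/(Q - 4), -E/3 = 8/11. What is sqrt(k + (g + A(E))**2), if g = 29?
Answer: sqrt(974169 + 1156*sqrt(12151))/34 ≈ 30.870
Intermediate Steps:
E = -24/11 ≈ -2.1818
A(Q) = (2 + Q)/(-4 + Q)
k = sqrt(12151) ≈ 110.23
sqrt(k + (g + A(E))**2) = sqrt(sqrt(12151) + (29 + (2 - 24/11)/(-4 - 24/11))**2) = sqrt(sqrt(12151) + (29 - 2/11/(-68/11))**2) = sqrt(sqrt(12151) + (29 - 11/68*(-2/11))**2) = sqrt(sqrt(12151) + (29 + 1/34)**2) = sqrt(sqrt(12151) + (987/34)**2) = sqrt(sqrt(12151) + 974169/1156) = sqrt(974169/1156 + sqrt(12151))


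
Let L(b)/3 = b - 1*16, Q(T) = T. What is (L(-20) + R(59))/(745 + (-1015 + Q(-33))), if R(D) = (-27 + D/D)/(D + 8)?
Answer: 7262/20301 ≈ 0.35772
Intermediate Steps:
R(D) = -26/(8 + D) (R(D) = (-27 + 1)/(8 + D) = -26/(8 + D))
L(b) = -48 + 3*b (L(b) = 3*(b - 1*16) = 3*(b - 16) = 3*(-16 + b) = -48 + 3*b)
(L(-20) + R(59))/(745 + (-1015 + Q(-33))) = ((-48 + 3*(-20)) - 26/(8 + 59))/(745 + (-1015 - 33)) = ((-48 - 60) - 26/67)/(745 - 1048) = (-108 - 26*1/67)/(-303) = (-108 - 26/67)*(-1/303) = -7262/67*(-1/303) = 7262/20301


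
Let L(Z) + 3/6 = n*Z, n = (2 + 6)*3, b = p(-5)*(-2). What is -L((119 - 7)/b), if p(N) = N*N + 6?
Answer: 2719/62 ≈ 43.855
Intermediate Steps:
p(N) = 6 + N**2 (p(N) = N**2 + 6 = 6 + N**2)
b = -62 (b = (6 + (-5)**2)*(-2) = (6 + 25)*(-2) = 31*(-2) = -62)
n = 24 (n = 8*3 = 24)
L(Z) = -1/2 + 24*Z
-L((119 - 7)/b) = -(-1/2 + 24*((119 - 7)/(-62))) = -(-1/2 + 24*(112*(-1/62))) = -(-1/2 + 24*(-56/31)) = -(-1/2 - 1344/31) = -1*(-2719/62) = 2719/62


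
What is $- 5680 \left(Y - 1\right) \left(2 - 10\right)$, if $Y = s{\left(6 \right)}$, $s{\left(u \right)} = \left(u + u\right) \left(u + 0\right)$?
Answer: $3226240$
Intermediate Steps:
$s{\left(u \right)} = 2 u^{2}$ ($s{\left(u \right)} = 2 u u = 2 u^{2}$)
$Y = 72$ ($Y = 2 \cdot 6^{2} = 2 \cdot 36 = 72$)
$- 5680 \left(Y - 1\right) \left(2 - 10\right) = - 5680 \left(72 - 1\right) \left(2 - 10\right) = - 5680 \cdot 71 \left(-8\right) = \left(-5680\right) \left(-568\right) = 3226240$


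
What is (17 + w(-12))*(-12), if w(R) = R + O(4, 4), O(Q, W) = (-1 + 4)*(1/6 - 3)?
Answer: 42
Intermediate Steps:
O(Q, W) = -17/2 (O(Q, W) = 3*(⅙ - 3) = 3*(-17/6) = -17/2)
w(R) = -17/2 + R (w(R) = R - 17/2 = -17/2 + R)
(17 + w(-12))*(-12) = (17 + (-17/2 - 12))*(-12) = (17 - 41/2)*(-12) = -7/2*(-12) = 42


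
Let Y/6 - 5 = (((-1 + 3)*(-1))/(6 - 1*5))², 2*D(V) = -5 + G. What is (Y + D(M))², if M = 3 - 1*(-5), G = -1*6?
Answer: 9409/4 ≈ 2352.3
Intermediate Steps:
G = -6
M = 8 (M = 3 + 5 = 8)
D(V) = -11/2 (D(V) = (-5 - 6)/2 = (½)*(-11) = -11/2)
Y = 54 (Y = 30 + 6*(((-1 + 3)*(-1))/(6 - 1*5))² = 30 + 6*((2*(-1))/(6 - 5))² = 30 + 6*(-2/1)² = 30 + 6*(-2*1)² = 30 + 6*(-2)² = 30 + 6*4 = 30 + 24 = 54)
(Y + D(M))² = (54 - 11/2)² = (97/2)² = 9409/4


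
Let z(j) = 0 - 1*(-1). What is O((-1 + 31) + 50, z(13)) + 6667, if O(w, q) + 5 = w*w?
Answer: 13062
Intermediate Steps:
z(j) = 1 (z(j) = 0 + 1 = 1)
O(w, q) = -5 + w**2 (O(w, q) = -5 + w*w = -5 + w**2)
O((-1 + 31) + 50, z(13)) + 6667 = (-5 + ((-1 + 31) + 50)**2) + 6667 = (-5 + (30 + 50)**2) + 6667 = (-5 + 80**2) + 6667 = (-5 + 6400) + 6667 = 6395 + 6667 = 13062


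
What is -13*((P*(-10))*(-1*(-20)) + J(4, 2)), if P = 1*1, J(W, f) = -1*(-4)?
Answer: 2548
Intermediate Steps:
J(W, f) = 4
P = 1
-13*((P*(-10))*(-1*(-20)) + J(4, 2)) = -13*((1*(-10))*(-1*(-20)) + 4) = -13*(-10*20 + 4) = -13*(-200 + 4) = -13*(-196) = 2548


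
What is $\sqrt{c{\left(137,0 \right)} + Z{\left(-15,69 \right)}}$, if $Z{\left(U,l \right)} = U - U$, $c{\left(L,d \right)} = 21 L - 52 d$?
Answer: $\sqrt{2877} \approx 53.638$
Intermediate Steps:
$c{\left(L,d \right)} = - 52 d + 21 L$
$Z{\left(U,l \right)} = 0$
$\sqrt{c{\left(137,0 \right)} + Z{\left(-15,69 \right)}} = \sqrt{\left(\left(-52\right) 0 + 21 \cdot 137\right) + 0} = \sqrt{\left(0 + 2877\right) + 0} = \sqrt{2877 + 0} = \sqrt{2877}$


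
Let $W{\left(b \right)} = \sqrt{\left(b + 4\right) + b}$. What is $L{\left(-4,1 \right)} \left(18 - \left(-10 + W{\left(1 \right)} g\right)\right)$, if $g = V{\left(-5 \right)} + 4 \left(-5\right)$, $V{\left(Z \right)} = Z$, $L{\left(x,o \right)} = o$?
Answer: $28 + 25 \sqrt{6} \approx 89.237$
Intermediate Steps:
$g = -25$ ($g = -5 + 4 \left(-5\right) = -5 - 20 = -25$)
$W{\left(b \right)} = \sqrt{4 + 2 b}$ ($W{\left(b \right)} = \sqrt{\left(4 + b\right) + b} = \sqrt{4 + 2 b}$)
$L{\left(-4,1 \right)} \left(18 - \left(-10 + W{\left(1 \right)} g\right)\right) = 1 \left(18 - \left(-10 + \sqrt{4 + 2 \cdot 1} \left(-25\right)\right)\right) = 1 \left(18 - \left(-10 + \sqrt{4 + 2} \left(-25\right)\right)\right) = 1 \left(18 - \left(-10 + \sqrt{6} \left(-25\right)\right)\right) = 1 \left(18 - \left(-10 - 25 \sqrt{6}\right)\right) = 1 \left(18 + \left(10 + 25 \sqrt{6}\right)\right) = 1 \left(28 + 25 \sqrt{6}\right) = 28 + 25 \sqrt{6}$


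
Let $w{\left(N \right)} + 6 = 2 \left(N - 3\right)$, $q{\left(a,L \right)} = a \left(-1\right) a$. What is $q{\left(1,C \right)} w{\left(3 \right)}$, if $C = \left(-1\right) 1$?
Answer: $6$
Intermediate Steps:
$C = -1$
$q{\left(a,L \right)} = - a^{2}$ ($q{\left(a,L \right)} = - a a = - a^{2}$)
$w{\left(N \right)} = -12 + 2 N$ ($w{\left(N \right)} = -6 + 2 \left(N - 3\right) = -6 + 2 \left(-3 + N\right) = -6 + \left(-6 + 2 N\right) = -12 + 2 N$)
$q{\left(1,C \right)} w{\left(3 \right)} = - 1^{2} \left(-12 + 2 \cdot 3\right) = \left(-1\right) 1 \left(-12 + 6\right) = \left(-1\right) \left(-6\right) = 6$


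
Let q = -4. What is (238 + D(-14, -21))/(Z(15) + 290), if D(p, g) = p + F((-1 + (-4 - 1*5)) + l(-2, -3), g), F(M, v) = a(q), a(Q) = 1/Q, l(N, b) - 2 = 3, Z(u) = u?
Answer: 179/244 ≈ 0.73361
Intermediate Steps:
l(N, b) = 5 (l(N, b) = 2 + 3 = 5)
F(M, v) = -¼ (F(M, v) = 1/(-4) = -¼)
D(p, g) = -¼ + p (D(p, g) = p - ¼ = -¼ + p)
(238 + D(-14, -21))/(Z(15) + 290) = (238 + (-¼ - 14))/(15 + 290) = (238 - 57/4)/305 = (895/4)*(1/305) = 179/244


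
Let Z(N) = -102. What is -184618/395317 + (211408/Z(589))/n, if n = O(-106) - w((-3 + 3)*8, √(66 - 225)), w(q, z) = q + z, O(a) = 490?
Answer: -22737591141482/4843901822253 - 105704*I*√159/12253209 ≈ -4.6941 - 0.10878*I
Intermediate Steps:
n = 490 - I*√159 (n = 490 - ((-3 + 3)*8 + √(66 - 225)) = 490 - (0*8 + √(-159)) = 490 - (0 + I*√159) = 490 - I*√159 ≈ 490.0 - 12.61*I)
-184618/395317 + (211408/Z(589))/n = -184618/395317 + (211408/(-102))/(490 - I*√159) = -184618*1/395317 + (211408*(-1/102))/(490 - I*√159) = -184618/395317 - 105704/(51*(490 - I*√159))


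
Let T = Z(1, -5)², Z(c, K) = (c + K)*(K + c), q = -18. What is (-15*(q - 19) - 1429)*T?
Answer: -223744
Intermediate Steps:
Z(c, K) = (K + c)² (Z(c, K) = (K + c)*(K + c) = (K + c)²)
T = 256 (T = ((-5 + 1)²)² = ((-4)²)² = 16² = 256)
(-15*(q - 19) - 1429)*T = (-15*(-18 - 19) - 1429)*256 = (-15*(-37) - 1429)*256 = (555 - 1429)*256 = -874*256 = -223744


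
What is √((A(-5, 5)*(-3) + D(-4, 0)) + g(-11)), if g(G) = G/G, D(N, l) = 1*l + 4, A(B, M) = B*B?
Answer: I*√70 ≈ 8.3666*I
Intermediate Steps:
A(B, M) = B²
D(N, l) = 4 + l (D(N, l) = l + 4 = 4 + l)
g(G) = 1
√((A(-5, 5)*(-3) + D(-4, 0)) + g(-11)) = √(((-5)²*(-3) + (4 + 0)) + 1) = √((25*(-3) + 4) + 1) = √((-75 + 4) + 1) = √(-71 + 1) = √(-70) = I*√70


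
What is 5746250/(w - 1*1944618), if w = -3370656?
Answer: -2873125/2657637 ≈ -1.0811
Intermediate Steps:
5746250/(w - 1*1944618) = 5746250/(-3370656 - 1*1944618) = 5746250/(-3370656 - 1944618) = 5746250/(-5315274) = 5746250*(-1/5315274) = -2873125/2657637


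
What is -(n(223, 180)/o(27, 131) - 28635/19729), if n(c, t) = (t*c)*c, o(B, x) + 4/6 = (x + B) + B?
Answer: -529780022985/10910137 ≈ -48559.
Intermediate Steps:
o(B, x) = -2/3 + x + 2*B (o(B, x) = -2/3 + ((x + B) + B) = -2/3 + ((B + x) + B) = -2/3 + (x + 2*B) = -2/3 + x + 2*B)
n(c, t) = t*c**2 (n(c, t) = (c*t)*c = t*c**2)
-(n(223, 180)/o(27, 131) - 28635/19729) = -((180*223**2)/(-2/3 + 131 + 2*27) - 28635/19729) = -((180*49729)/(-2/3 + 131 + 54) - 28635*1/19729) = -(8951220/(553/3) - 28635/19729) = -(8951220*(3/553) - 28635/19729) = -(26853660/553 - 28635/19729) = -1*529780022985/10910137 = -529780022985/10910137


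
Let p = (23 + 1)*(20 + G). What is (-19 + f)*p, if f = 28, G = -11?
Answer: 1944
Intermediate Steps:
p = 216 (p = (23 + 1)*(20 - 11) = 24*9 = 216)
(-19 + f)*p = (-19 + 28)*216 = 9*216 = 1944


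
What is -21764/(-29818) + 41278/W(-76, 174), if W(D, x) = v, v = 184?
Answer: 308707995/1371628 ≈ 225.07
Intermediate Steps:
W(D, x) = 184
-21764/(-29818) + 41278/W(-76, 174) = -21764/(-29818) + 41278/184 = -21764*(-1/29818) + 41278*(1/184) = 10882/14909 + 20639/92 = 308707995/1371628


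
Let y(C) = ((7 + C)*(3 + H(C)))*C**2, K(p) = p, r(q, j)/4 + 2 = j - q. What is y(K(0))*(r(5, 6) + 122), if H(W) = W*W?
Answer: 0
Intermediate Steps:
H(W) = W**2
r(q, j) = -8 - 4*q + 4*j (r(q, j) = -8 + 4*(j - q) = -8 + (-4*q + 4*j) = -8 - 4*q + 4*j)
y(C) = C**2*(3 + C**2)*(7 + C) (y(C) = ((7 + C)*(3 + C**2))*C**2 = ((3 + C**2)*(7 + C))*C**2 = C**2*(3 + C**2)*(7 + C))
y(K(0))*(r(5, 6) + 122) = (0**2*(21 + 0**3 + 3*0 + 7*0**2))*((-8 - 4*5 + 4*6) + 122) = (0*(21 + 0 + 0 + 7*0))*((-8 - 20 + 24) + 122) = (0*(21 + 0 + 0 + 0))*(-4 + 122) = (0*21)*118 = 0*118 = 0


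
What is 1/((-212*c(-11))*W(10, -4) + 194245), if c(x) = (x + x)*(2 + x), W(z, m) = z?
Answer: -1/225515 ≈ -4.4343e-6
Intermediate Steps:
c(x) = 2*x*(2 + x) (c(x) = (2*x)*(2 + x) = 2*x*(2 + x))
1/((-212*c(-11))*W(10, -4) + 194245) = 1/(-424*(-11)*(2 - 11)*10 + 194245) = 1/(-424*(-11)*(-9)*10 + 194245) = 1/(-212*198*10 + 194245) = 1/(-41976*10 + 194245) = 1/(-419760 + 194245) = 1/(-225515) = -1/225515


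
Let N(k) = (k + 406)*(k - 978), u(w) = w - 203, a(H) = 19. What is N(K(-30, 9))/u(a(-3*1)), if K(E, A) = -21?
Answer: 384615/184 ≈ 2090.3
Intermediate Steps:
u(w) = -203 + w
N(k) = (-978 + k)*(406 + k) (N(k) = (406 + k)*(-978 + k) = (-978 + k)*(406 + k))
N(K(-30, 9))/u(a(-3*1)) = (-397068 + (-21)² - 572*(-21))/(-203 + 19) = (-397068 + 441 + 12012)/(-184) = -384615*(-1/184) = 384615/184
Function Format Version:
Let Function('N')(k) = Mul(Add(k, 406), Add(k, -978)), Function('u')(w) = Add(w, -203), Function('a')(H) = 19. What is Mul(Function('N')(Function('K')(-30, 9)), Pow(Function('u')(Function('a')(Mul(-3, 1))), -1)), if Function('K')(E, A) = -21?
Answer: Rational(384615, 184) ≈ 2090.3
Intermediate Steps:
Function('u')(w) = Add(-203, w)
Function('N')(k) = Mul(Add(-978, k), Add(406, k)) (Function('N')(k) = Mul(Add(406, k), Add(-978, k)) = Mul(Add(-978, k), Add(406, k)))
Mul(Function('N')(Function('K')(-30, 9)), Pow(Function('u')(Function('a')(Mul(-3, 1))), -1)) = Mul(Add(-397068, Pow(-21, 2), Mul(-572, -21)), Pow(Add(-203, 19), -1)) = Mul(Add(-397068, 441, 12012), Pow(-184, -1)) = Mul(-384615, Rational(-1, 184)) = Rational(384615, 184)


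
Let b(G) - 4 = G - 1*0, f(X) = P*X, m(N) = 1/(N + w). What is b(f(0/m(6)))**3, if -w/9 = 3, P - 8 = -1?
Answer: 64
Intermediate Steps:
P = 7 (P = 8 - 1 = 7)
w = -27 (w = -9*3 = -27)
m(N) = 1/(-27 + N) (m(N) = 1/(N - 27) = 1/(-27 + N))
f(X) = 7*X
b(G) = 4 + G (b(G) = 4 + (G - 1*0) = 4 + (G + 0) = 4 + G)
b(f(0/m(6)))**3 = (4 + 7*(0/(1/(-27 + 6))))**3 = (4 + 7*(0/(1/(-21))))**3 = (4 + 7*(0/(-1/21)))**3 = (4 + 7*(0*(-21)))**3 = (4 + 7*0)**3 = (4 + 0)**3 = 4**3 = 64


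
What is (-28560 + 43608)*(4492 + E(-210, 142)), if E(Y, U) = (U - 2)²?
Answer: 362536416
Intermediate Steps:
E(Y, U) = (-2 + U)²
(-28560 + 43608)*(4492 + E(-210, 142)) = (-28560 + 43608)*(4492 + (-2 + 142)²) = 15048*(4492 + 140²) = 15048*(4492 + 19600) = 15048*24092 = 362536416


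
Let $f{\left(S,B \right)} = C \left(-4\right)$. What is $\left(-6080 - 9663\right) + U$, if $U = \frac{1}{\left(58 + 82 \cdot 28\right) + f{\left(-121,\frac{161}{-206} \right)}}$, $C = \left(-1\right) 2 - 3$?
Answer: $- \frac{37373881}{2374} \approx -15743.0$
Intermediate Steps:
$C = -5$ ($C = -2 - 3 = -5$)
$f{\left(S,B \right)} = 20$ ($f{\left(S,B \right)} = \left(-5\right) \left(-4\right) = 20$)
$U = \frac{1}{2374}$ ($U = \frac{1}{\left(58 + 82 \cdot 28\right) + 20} = \frac{1}{\left(58 + 2296\right) + 20} = \frac{1}{2354 + 20} = \frac{1}{2374} \approx 0.00042123$)
$\left(-6080 - 9663\right) + U = \left(-6080 - 9663\right) + \frac{1}{2374} = -15743 + \frac{1}{2374} = - \frac{37373881}{2374}$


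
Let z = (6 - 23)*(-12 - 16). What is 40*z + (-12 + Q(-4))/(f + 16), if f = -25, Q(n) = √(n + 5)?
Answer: 171371/9 ≈ 19041.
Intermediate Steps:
Q(n) = √(5 + n)
z = 476 (z = -17*(-28) = 476)
40*z + (-12 + Q(-4))/(f + 16) = 40*476 + (-12 + √(5 - 4))/(-25 + 16) = 19040 + (-12 + √1)/(-9) = 19040 + (-12 + 1)*(-⅑) = 19040 - 11*(-⅑) = 19040 + 11/9 = 171371/9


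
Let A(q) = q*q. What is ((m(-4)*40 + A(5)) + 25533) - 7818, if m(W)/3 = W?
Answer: 17260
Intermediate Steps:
A(q) = q**2
m(W) = 3*W
((m(-4)*40 + A(5)) + 25533) - 7818 = (((3*(-4))*40 + 5**2) + 25533) - 7818 = ((-12*40 + 25) + 25533) - 7818 = ((-480 + 25) + 25533) - 7818 = (-455 + 25533) - 7818 = 25078 - 7818 = 17260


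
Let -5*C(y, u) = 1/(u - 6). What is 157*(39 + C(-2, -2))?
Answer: 245077/40 ≈ 6126.9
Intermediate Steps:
C(y, u) = -1/(5*(-6 + u)) (C(y, u) = -1/(5*(u - 6)) = -1/(5*(-6 + u)))
157*(39 + C(-2, -2)) = 157*(39 - 1/(-30 + 5*(-2))) = 157*(39 - 1/(-30 - 10)) = 157*(39 - 1/(-40)) = 157*(39 - 1*(-1/40)) = 157*(39 + 1/40) = 157*(1561/40) = 245077/40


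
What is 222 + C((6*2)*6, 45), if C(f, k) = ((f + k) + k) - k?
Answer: 339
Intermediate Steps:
C(f, k) = f + k (C(f, k) = (f + 2*k) - k = f + k)
222 + C((6*2)*6, 45) = 222 + ((6*2)*6 + 45) = 222 + (12*6 + 45) = 222 + (72 + 45) = 222 + 117 = 339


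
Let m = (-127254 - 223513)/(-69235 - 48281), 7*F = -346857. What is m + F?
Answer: -5822684549/117516 ≈ -49548.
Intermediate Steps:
F = -49551 (F = (⅐)*(-346857) = -49551)
m = 350767/117516 (m = -350767/(-117516) = -350767*(-1/117516) = 350767/117516 ≈ 2.9848)
m + F = 350767/117516 - 49551 = -5822684549/117516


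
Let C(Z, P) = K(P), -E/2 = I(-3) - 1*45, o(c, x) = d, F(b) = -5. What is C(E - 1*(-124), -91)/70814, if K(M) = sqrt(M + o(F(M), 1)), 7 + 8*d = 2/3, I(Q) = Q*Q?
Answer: I*sqrt(13218)/849768 ≈ 0.0001353*I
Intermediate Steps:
I(Q) = Q**2
d = -19/24 (d = -7/8 + (2/3)/8 = -7/8 + (2*(1/3))/8 = -7/8 + (1/8)*(2/3) = -7/8 + 1/12 = -19/24 ≈ -0.79167)
o(c, x) = -19/24
K(M) = sqrt(-19/24 + M) (K(M) = sqrt(M - 19/24) = sqrt(-19/24 + M))
E = 72 (E = -2*((-3)**2 - 1*45) = -2*(9 - 45) = -2*(-36) = 72)
C(Z, P) = sqrt(-114 + 144*P)/12
C(E - 1*(-124), -91)/70814 = (sqrt(-114 + 144*(-91))/12)/70814 = (sqrt(-114 - 13104)/12)*(1/70814) = (sqrt(-13218)/12)*(1/70814) = ((I*sqrt(13218))/12)*(1/70814) = (I*sqrt(13218)/12)*(1/70814) = I*sqrt(13218)/849768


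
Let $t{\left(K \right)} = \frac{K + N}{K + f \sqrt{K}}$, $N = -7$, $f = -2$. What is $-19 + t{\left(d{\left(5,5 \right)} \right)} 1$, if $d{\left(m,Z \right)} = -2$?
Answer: $\frac{- 19 \sqrt{2} + \frac{29 i}{2}}{\sqrt{2} - i} \approx -17.5 - 2.1213 i$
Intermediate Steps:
$t{\left(K \right)} = \frac{-7 + K}{K - 2 \sqrt{K}}$ ($t{\left(K \right)} = \frac{K - 7}{K - 2 \sqrt{K}} = \frac{-7 + K}{K - 2 \sqrt{K}}$)
$-19 + t{\left(d{\left(5,5 \right)} \right)} 1 = -19 + \frac{7 - -2}{\left(-1\right) \left(-2\right) + 2 \sqrt{-2}} \cdot 1 = -19 + \frac{7 + 2}{2 + 2 i \sqrt{2}} \cdot 1 = -19 + \frac{1}{2 + 2 i \sqrt{2}} \cdot 9 \cdot 1 = -19 + \frac{9}{2 + 2 i \sqrt{2}} \cdot 1 = -19 + \frac{9}{2 + 2 i \sqrt{2}}$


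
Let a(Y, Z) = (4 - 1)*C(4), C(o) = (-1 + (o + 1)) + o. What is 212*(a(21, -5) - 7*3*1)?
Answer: 636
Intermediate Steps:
C(o) = 2*o (C(o) = (-1 + (1 + o)) + o = o + o = 2*o)
a(Y, Z) = 24 (a(Y, Z) = (4 - 1)*(2*4) = 3*8 = 24)
212*(a(21, -5) - 7*3*1) = 212*(24 - 7*3*1) = 212*(24 - 21*1) = 212*(24 - 21) = 212*3 = 636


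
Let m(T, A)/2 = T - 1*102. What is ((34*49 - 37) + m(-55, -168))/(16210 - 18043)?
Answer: -1315/1833 ≈ -0.71740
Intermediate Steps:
m(T, A) = -204 + 2*T (m(T, A) = 2*(T - 1*102) = 2*(T - 102) = 2*(-102 + T) = -204 + 2*T)
((34*49 - 37) + m(-55, -168))/(16210 - 18043) = ((34*49 - 37) + (-204 + 2*(-55)))/(16210 - 18043) = ((1666 - 37) + (-204 - 110))/(-1833) = (1629 - 314)*(-1/1833) = 1315*(-1/1833) = -1315/1833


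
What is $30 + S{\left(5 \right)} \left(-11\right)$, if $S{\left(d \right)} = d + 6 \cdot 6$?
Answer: $-421$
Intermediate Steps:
$S{\left(d \right)} = 36 + d$ ($S{\left(d \right)} = d + 36 = 36 + d$)
$30 + S{\left(5 \right)} \left(-11\right) = 30 + \left(36 + 5\right) \left(-11\right) = 30 + 41 \left(-11\right) = 30 - 451 = -421$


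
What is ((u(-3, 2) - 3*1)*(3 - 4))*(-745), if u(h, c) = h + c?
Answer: -2980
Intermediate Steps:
u(h, c) = c + h
((u(-3, 2) - 3*1)*(3 - 4))*(-745) = (((2 - 3) - 3*1)*(3 - 4))*(-745) = ((-1 - 3)*(-1))*(-745) = -4*(-1)*(-745) = 4*(-745) = -2980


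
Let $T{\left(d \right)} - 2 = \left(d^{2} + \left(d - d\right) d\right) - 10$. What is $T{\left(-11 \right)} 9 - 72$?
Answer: $945$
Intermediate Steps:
$T{\left(d \right)} = -8 + d^{2}$ ($T{\left(d \right)} = 2 - \left(10 - d^{2} - \left(d - d\right) d\right) = 2 + \left(\left(d^{2} + 0 d\right) - 10\right) = 2 + \left(\left(d^{2} + 0\right) - 10\right) = 2 + \left(d^{2} - 10\right) = 2 + \left(-10 + d^{2}\right) = -8 + d^{2}$)
$T{\left(-11 \right)} 9 - 72 = \left(-8 + \left(-11\right)^{2}\right) 9 - 72 = \left(-8 + 121\right) 9 - 72 = 113 \cdot 9 - 72 = 1017 - 72 = 945$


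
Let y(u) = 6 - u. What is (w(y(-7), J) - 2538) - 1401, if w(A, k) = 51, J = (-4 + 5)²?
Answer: -3888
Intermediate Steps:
J = 1 (J = 1² = 1)
(w(y(-7), J) - 2538) - 1401 = (51 - 2538) - 1401 = -2487 - 1401 = -3888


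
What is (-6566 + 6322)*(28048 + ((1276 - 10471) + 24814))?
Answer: -10654748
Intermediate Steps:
(-6566 + 6322)*(28048 + ((1276 - 10471) + 24814)) = -244*(28048 + (-9195 + 24814)) = -244*(28048 + 15619) = -244*43667 = -10654748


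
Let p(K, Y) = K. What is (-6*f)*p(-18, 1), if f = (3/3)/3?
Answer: 36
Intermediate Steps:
f = ⅓ (f = (3*(⅓))*(⅓) = 1*(⅓) = ⅓ ≈ 0.33333)
(-6*f)*p(-18, 1) = -6*⅓*(-18) = -2*(-18) = 36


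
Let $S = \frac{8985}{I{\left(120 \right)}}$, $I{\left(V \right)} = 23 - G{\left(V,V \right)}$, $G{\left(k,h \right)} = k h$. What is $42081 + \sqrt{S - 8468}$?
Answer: $42081 + \frac{i \sqrt{1750448933717}}{14377} \approx 42081.0 + 92.025 i$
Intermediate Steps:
$G{\left(k,h \right)} = h k$
$I{\left(V \right)} = 23 - V^{2}$ ($I{\left(V \right)} = 23 - V V = 23 - V^{2}$)
$S = - \frac{8985}{14377}$ ($S = \frac{8985}{23 - 120^{2}} = \frac{8985}{23 - 14400} = \frac{8985}{-14377} = 8985 \left(- \frac{1}{14377}\right) = - \frac{8985}{14377} \approx -0.62496$)
$42081 + \sqrt{S - 8468} = 42081 + \sqrt{- \frac{8985}{14377} - 8468} = 42081 + \sqrt{- \frac{121753421}{14377}} = 42081 + \frac{i \sqrt{1750448933717}}{14377}$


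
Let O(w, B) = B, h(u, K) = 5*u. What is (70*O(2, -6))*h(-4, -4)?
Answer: 8400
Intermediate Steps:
(70*O(2, -6))*h(-4, -4) = (70*(-6))*(5*(-4)) = -420*(-20) = 8400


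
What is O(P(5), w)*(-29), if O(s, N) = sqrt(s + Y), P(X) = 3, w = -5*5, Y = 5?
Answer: -58*sqrt(2) ≈ -82.024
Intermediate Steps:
w = -25
O(s, N) = sqrt(5 + s) (O(s, N) = sqrt(s + 5) = sqrt(5 + s))
O(P(5), w)*(-29) = sqrt(5 + 3)*(-29) = sqrt(8)*(-29) = (2*sqrt(2))*(-29) = -58*sqrt(2)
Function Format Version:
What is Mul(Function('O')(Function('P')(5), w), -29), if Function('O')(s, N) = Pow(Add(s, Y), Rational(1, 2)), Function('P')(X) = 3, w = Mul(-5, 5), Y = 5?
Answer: Mul(-58, Pow(2, Rational(1, 2))) ≈ -82.024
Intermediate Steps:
w = -25
Function('O')(s, N) = Pow(Add(5, s), Rational(1, 2)) (Function('O')(s, N) = Pow(Add(s, 5), Rational(1, 2)) = Pow(Add(5, s), Rational(1, 2)))
Mul(Function('O')(Function('P')(5), w), -29) = Mul(Pow(Add(5, 3), Rational(1, 2)), -29) = Mul(Pow(8, Rational(1, 2)), -29) = Mul(Mul(2, Pow(2, Rational(1, 2))), -29) = Mul(-58, Pow(2, Rational(1, 2)))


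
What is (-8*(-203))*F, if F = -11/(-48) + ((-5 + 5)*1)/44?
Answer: 2233/6 ≈ 372.17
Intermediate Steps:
F = 11/48 (F = -11*(-1/48) + (0*1)*(1/44) = 11/48 + 0*(1/44) = 11/48 + 0 = 11/48 ≈ 0.22917)
(-8*(-203))*F = -8*(-203)*(11/48) = 1624*(11/48) = 2233/6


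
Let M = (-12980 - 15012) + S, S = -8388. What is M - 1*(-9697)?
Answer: -26683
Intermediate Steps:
M = -36380 (M = (-12980 - 15012) - 8388 = -27992 - 8388 = -36380)
M - 1*(-9697) = -36380 - 1*(-9697) = -36380 + 9697 = -26683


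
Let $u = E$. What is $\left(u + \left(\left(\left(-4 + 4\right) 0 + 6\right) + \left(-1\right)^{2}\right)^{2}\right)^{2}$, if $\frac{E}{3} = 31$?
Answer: $20164$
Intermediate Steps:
$E = 93$ ($E = 3 \cdot 31 = 93$)
$u = 93$
$\left(u + \left(\left(\left(-4 + 4\right) 0 + 6\right) + \left(-1\right)^{2}\right)^{2}\right)^{2} = \left(93 + \left(\left(\left(-4 + 4\right) 0 + 6\right) + \left(-1\right)^{2}\right)^{2}\right)^{2} = \left(93 + \left(\left(0 \cdot 0 + 6\right) + 1\right)^{2}\right)^{2} = \left(93 + \left(\left(0 + 6\right) + 1\right)^{2}\right)^{2} = \left(93 + \left(6 + 1\right)^{2}\right)^{2} = \left(93 + 7^{2}\right)^{2} = \left(93 + 49\right)^{2} = 142^{2} = 20164$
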